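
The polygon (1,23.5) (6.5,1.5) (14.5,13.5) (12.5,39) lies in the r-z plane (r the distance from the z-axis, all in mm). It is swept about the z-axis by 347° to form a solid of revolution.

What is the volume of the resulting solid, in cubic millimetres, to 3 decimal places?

Volume = 14538.130 mm³

Profile (r,z), 4 vertices: (1,23.5) (6.5,1.5) (14.5,13.5) (12.5,39)
edge 0: (1,23.5)→(6.5,1.5)  cross = 1·1.5 − 6.5·23.5 = -151.2500; (r_i+r_j)·cross = 7.5·-151.2500 = -1134.3750
edge 1: (6.5,1.5)→(14.5,13.5)  cross = 6.5·13.5 − 14.5·1.5 = 66.0000; (r_i+r_j)·cross = 21·66.0000 = 1386.0000
edge 2: (14.5,13.5)→(12.5,39)  cross = 14.5·39 − 12.5·13.5 = 396.7500; (r_i+r_j)·cross = 27·396.7500 = 10712.2500
edge 3: (12.5,39)→(1,23.5)  cross = 12.5·23.5 − 1·39 = 254.7500; (r_i+r_j)·cross = 13.5·254.7500 = 3439.1250
Σcross = 566.2500 → A = |Σcross|/2 = 283.1250 mm²
Σ(r_i+r_j)·cross = 14403.0000 → first moment M = |Σ|/6 = 2400.5000
R_c = M/A = 2400.5000/283.1250 = 8.4786 mm
θ = 347° = 6.056293 rad
V = θ·R_c·A = 6.056293·8.4786·283.1250 = 14538.130 mm³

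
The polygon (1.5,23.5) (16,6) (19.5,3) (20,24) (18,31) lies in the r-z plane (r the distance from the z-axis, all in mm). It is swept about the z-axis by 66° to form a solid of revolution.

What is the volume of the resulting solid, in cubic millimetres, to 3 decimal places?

Volume = 4171.813 mm³

Profile (r,z), 5 vertices: (1.5,23.5) (16,6) (19.5,3) (20,24) (18,31)
edge 0: (1.5,23.5)→(16,6)  cross = 1.5·6 − 16·23.5 = -367.0000; (r_i+r_j)·cross = 17.5·-367.0000 = -6422.5000
edge 1: (16,6)→(19.5,3)  cross = 16·3 − 19.5·6 = -69.0000; (r_i+r_j)·cross = 35.5·-69.0000 = -2449.5000
edge 2: (19.5,3)→(20,24)  cross = 19.5·24 − 20·3 = 408.0000; (r_i+r_j)·cross = 39.5·408.0000 = 16116.0000
edge 3: (20,24)→(18,31)  cross = 20·31 − 18·24 = 188.0000; (r_i+r_j)·cross = 38·188.0000 = 7144.0000
edge 4: (18,31)→(1.5,23.5)  cross = 18·23.5 − 1.5·31 = 376.5000; (r_i+r_j)·cross = 19.5·376.5000 = 7341.7500
Σcross = 536.5000 → A = |Σcross|/2 = 268.2500 mm²
Σ(r_i+r_j)·cross = 21729.7500 → first moment M = |Σ|/6 = 3621.6250
R_c = M/A = 3621.6250/268.2500 = 13.5009 mm
θ = 66° = 1.151917 rad
V = θ·R_c·A = 1.151917·13.5009·268.2500 = 4171.813 mm³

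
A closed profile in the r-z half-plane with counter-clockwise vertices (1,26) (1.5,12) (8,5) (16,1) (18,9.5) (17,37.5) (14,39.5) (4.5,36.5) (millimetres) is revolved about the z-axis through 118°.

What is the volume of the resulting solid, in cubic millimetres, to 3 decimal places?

Volume = 10654.978 mm³

Profile (r,z), 8 vertices: (1,26) (1.5,12) (8,5) (16,1) (18,9.5) (17,37.5) (14,39.5) (4.5,36.5)
edge 0: (1,26)→(1.5,12)  cross = 1·12 − 1.5·26 = -27.0000; (r_i+r_j)·cross = 2.5·-27.0000 = -67.5000
edge 1: (1.5,12)→(8,5)  cross = 1.5·5 − 8·12 = -88.5000; (r_i+r_j)·cross = 9.5·-88.5000 = -840.7500
edge 2: (8,5)→(16,1)  cross = 8·1 − 16·5 = -72.0000; (r_i+r_j)·cross = 24·-72.0000 = -1728.0000
edge 3: (16,1)→(18,9.5)  cross = 16·9.5 − 18·1 = 134.0000; (r_i+r_j)·cross = 34·134.0000 = 4556.0000
edge 4: (18,9.5)→(17,37.5)  cross = 18·37.5 − 17·9.5 = 513.5000; (r_i+r_j)·cross = 35·513.5000 = 17972.5000
edge 5: (17,37.5)→(14,39.5)  cross = 17·39.5 − 14·37.5 = 146.5000; (r_i+r_j)·cross = 31·146.5000 = 4541.5000
edge 6: (14,39.5)→(4.5,36.5)  cross = 14·36.5 − 4.5·39.5 = 333.2500; (r_i+r_j)·cross = 18.5·333.2500 = 6165.1250
edge 7: (4.5,36.5)→(1,26)  cross = 4.5·26 − 1·36.5 = 80.5000; (r_i+r_j)·cross = 5.5·80.5000 = 442.7500
Σcross = 1020.2500 → A = |Σcross|/2 = 510.1250 mm²
Σ(r_i+r_j)·cross = 31041.6250 → first moment M = |Σ|/6 = 5173.6042
R_c = M/A = 5173.6042/510.1250 = 10.1418 mm
θ = 118° = 2.059489 rad
V = θ·R_c·A = 2.059489·10.1418·510.1250 = 10654.978 mm³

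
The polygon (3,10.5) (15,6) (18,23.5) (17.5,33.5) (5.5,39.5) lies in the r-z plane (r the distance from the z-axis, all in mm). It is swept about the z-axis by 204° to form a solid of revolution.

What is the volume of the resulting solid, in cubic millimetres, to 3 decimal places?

Volume = 13950.670 mm³

Profile (r,z), 5 vertices: (3,10.5) (15,6) (18,23.5) (17.5,33.5) (5.5,39.5)
edge 0: (3,10.5)→(15,6)  cross = 3·6 − 15·10.5 = -139.5000; (r_i+r_j)·cross = 18·-139.5000 = -2511.0000
edge 1: (15,6)→(18,23.5)  cross = 15·23.5 − 18·6 = 244.5000; (r_i+r_j)·cross = 33·244.5000 = 8068.5000
edge 2: (18,23.5)→(17.5,33.5)  cross = 18·33.5 − 17.5·23.5 = 191.7500; (r_i+r_j)·cross = 35.5·191.7500 = 6807.1250
edge 3: (17.5,33.5)→(5.5,39.5)  cross = 17.5·39.5 − 5.5·33.5 = 507.0000; (r_i+r_j)·cross = 23·507.0000 = 11661.0000
edge 4: (5.5,39.5)→(3,10.5)  cross = 5.5·10.5 − 3·39.5 = -60.7500; (r_i+r_j)·cross = 8.5·-60.7500 = -516.3750
Σcross = 743.0000 → A = |Σcross|/2 = 371.5000 mm²
Σ(r_i+r_j)·cross = 23509.2500 → first moment M = |Σ|/6 = 3918.2083
R_c = M/A = 3918.2083/371.5000 = 10.5470 mm
θ = 204° = 3.560472 rad
V = θ·R_c·A = 3.560472·10.5470·371.5000 = 13950.670 mm³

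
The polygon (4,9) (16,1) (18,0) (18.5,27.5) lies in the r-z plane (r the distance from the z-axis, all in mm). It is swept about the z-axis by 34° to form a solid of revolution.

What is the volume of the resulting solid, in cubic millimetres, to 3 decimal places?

Volume = 1575.187 mm³

Profile (r,z), 4 vertices: (4,9) (16,1) (18,0) (18.5,27.5)
edge 0: (4,9)→(16,1)  cross = 4·1 − 16·9 = -140.0000; (r_i+r_j)·cross = 20·-140.0000 = -2800.0000
edge 1: (16,1)→(18,0)  cross = 16·0 − 18·1 = -18.0000; (r_i+r_j)·cross = 34·-18.0000 = -612.0000
edge 2: (18,0)→(18.5,27.5)  cross = 18·27.5 − 18.5·0 = 495.0000; (r_i+r_j)·cross = 36.5·495.0000 = 18067.5000
edge 3: (18.5,27.5)→(4,9)  cross = 18.5·9 − 4·27.5 = 56.5000; (r_i+r_j)·cross = 22.5·56.5000 = 1271.2500
Σcross = 393.5000 → A = |Σcross|/2 = 196.7500 mm²
Σ(r_i+r_j)·cross = 15926.7500 → first moment M = |Σ|/6 = 2654.4583
R_c = M/A = 2654.4583/196.7500 = 13.4915 mm
θ = 34° = 0.593412 rad
V = θ·R_c·A = 0.593412·13.4915·196.7500 = 1575.187 mm³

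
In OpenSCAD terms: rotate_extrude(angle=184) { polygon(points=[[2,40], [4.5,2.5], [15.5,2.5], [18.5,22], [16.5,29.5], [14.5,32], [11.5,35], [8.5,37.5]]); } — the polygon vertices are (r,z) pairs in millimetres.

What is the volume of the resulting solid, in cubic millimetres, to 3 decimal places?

Profile (r,z), 8 vertices: (2,40) (4.5,2.5) (15.5,2.5) (18.5,22) (16.5,29.5) (14.5,32) (11.5,35) (8.5,37.5)
edge 0: (2,40)→(4.5,2.5)  cross = 2·2.5 − 4.5·40 = -175.0000; (r_i+r_j)·cross = 6.5·-175.0000 = -1137.5000
edge 1: (4.5,2.5)→(15.5,2.5)  cross = 4.5·2.5 − 15.5·2.5 = -27.5000; (r_i+r_j)·cross = 20·-27.5000 = -550.0000
edge 2: (15.5,2.5)→(18.5,22)  cross = 15.5·22 − 18.5·2.5 = 294.7500; (r_i+r_j)·cross = 34·294.7500 = 10021.5000
edge 3: (18.5,22)→(16.5,29.5)  cross = 18.5·29.5 − 16.5·22 = 182.7500; (r_i+r_j)·cross = 35·182.7500 = 6396.2500
edge 4: (16.5,29.5)→(14.5,32)  cross = 16.5·32 − 14.5·29.5 = 100.2500; (r_i+r_j)·cross = 31·100.2500 = 3107.7500
edge 5: (14.5,32)→(11.5,35)  cross = 14.5·35 − 11.5·32 = 139.5000; (r_i+r_j)·cross = 26·139.5000 = 3627.0000
edge 6: (11.5,35)→(8.5,37.5)  cross = 11.5·37.5 − 8.5·35 = 133.7500; (r_i+r_j)·cross = 20·133.7500 = 2675.0000
edge 7: (8.5,37.5)→(2,40)  cross = 8.5·40 − 2·37.5 = 265.0000; (r_i+r_j)·cross = 10.5·265.0000 = 2782.5000
Σcross = 913.5000 → A = |Σcross|/2 = 456.7500 mm²
Σ(r_i+r_j)·cross = 26922.5000 → first moment M = |Σ|/6 = 4487.0833
R_c = M/A = 4487.0833/456.7500 = 9.8239 mm
θ = 184° = 3.211406 rad
V = θ·R_c·A = 3.211406·9.8239·456.7500 = 14409.846 mm³

Volume = 14409.846 mm³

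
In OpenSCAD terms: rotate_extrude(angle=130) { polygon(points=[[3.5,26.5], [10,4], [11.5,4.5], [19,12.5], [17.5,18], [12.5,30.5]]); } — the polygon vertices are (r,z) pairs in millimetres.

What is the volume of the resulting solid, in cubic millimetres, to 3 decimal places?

Volume = 5944.497 mm³

Profile (r,z), 6 vertices: (3.5,26.5) (10,4) (11.5,4.5) (19,12.5) (17.5,18) (12.5,30.5)
edge 0: (3.5,26.5)→(10,4)  cross = 3.5·4 − 10·26.5 = -251.0000; (r_i+r_j)·cross = 13.5·-251.0000 = -3388.5000
edge 1: (10,4)→(11.5,4.5)  cross = 10·4.5 − 11.5·4 = -1.0000; (r_i+r_j)·cross = 21.5·-1.0000 = -21.5000
edge 2: (11.5,4.5)→(19,12.5)  cross = 11.5·12.5 − 19·4.5 = 58.2500; (r_i+r_j)·cross = 30.5·58.2500 = 1776.6250
edge 3: (19,12.5)→(17.5,18)  cross = 19·18 − 17.5·12.5 = 123.2500; (r_i+r_j)·cross = 36.5·123.2500 = 4498.6250
edge 4: (17.5,18)→(12.5,30.5)  cross = 17.5·30.5 − 12.5·18 = 308.7500; (r_i+r_j)·cross = 30·308.7500 = 9262.5000
edge 5: (12.5,30.5)→(3.5,26.5)  cross = 12.5·26.5 − 3.5·30.5 = 224.5000; (r_i+r_j)·cross = 16·224.5000 = 3592.0000
Σcross = 462.7500 → A = |Σcross|/2 = 231.3750 mm²
Σ(r_i+r_j)·cross = 15719.7500 → first moment M = |Σ|/6 = 2619.9583
R_c = M/A = 2619.9583/231.3750 = 11.3234 mm
θ = 130° = 2.268928 rad
V = θ·R_c·A = 2.268928·11.3234·231.3750 = 5944.497 mm³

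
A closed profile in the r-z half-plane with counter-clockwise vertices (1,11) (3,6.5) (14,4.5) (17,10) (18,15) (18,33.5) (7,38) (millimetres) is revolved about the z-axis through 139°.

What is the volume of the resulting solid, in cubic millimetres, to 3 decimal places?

Profile (r,z), 7 vertices: (1,11) (3,6.5) (14,4.5) (17,10) (18,15) (18,33.5) (7,38)
edge 0: (1,11)→(3,6.5)  cross = 1·6.5 − 3·11 = -26.5000; (r_i+r_j)·cross = 4·-26.5000 = -106.0000
edge 1: (3,6.5)→(14,4.5)  cross = 3·4.5 − 14·6.5 = -77.5000; (r_i+r_j)·cross = 17·-77.5000 = -1317.5000
edge 2: (14,4.5)→(17,10)  cross = 14·10 − 17·4.5 = 63.5000; (r_i+r_j)·cross = 31·63.5000 = 1968.5000
edge 3: (17,10)→(18,15)  cross = 17·15 − 18·10 = 75.0000; (r_i+r_j)·cross = 35·75.0000 = 2625.0000
edge 4: (18,15)→(18,33.5)  cross = 18·33.5 − 18·15 = 333.0000; (r_i+r_j)·cross = 36·333.0000 = 11988.0000
edge 5: (18,33.5)→(7,38)  cross = 18·38 − 7·33.5 = 449.5000; (r_i+r_j)·cross = 25·449.5000 = 11237.5000
edge 6: (7,38)→(1,11)  cross = 7·11 − 1·38 = 39.0000; (r_i+r_j)·cross = 8·39.0000 = 312.0000
Σcross = 856.0000 → A = |Σcross|/2 = 428.0000 mm²
Σ(r_i+r_j)·cross = 26707.5000 → first moment M = |Σ|/6 = 4451.2500
R_c = M/A = 4451.2500/428.0000 = 10.4001 mm
θ = 139° = 2.426008 rad
V = θ·R_c·A = 2.426008·10.4001·428.0000 = 10798.767 mm³

Volume = 10798.767 mm³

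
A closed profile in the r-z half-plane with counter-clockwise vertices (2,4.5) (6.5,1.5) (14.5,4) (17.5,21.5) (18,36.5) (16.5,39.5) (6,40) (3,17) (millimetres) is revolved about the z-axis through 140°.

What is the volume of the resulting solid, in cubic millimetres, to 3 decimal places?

Volume = 12031.653 mm³

Profile (r,z), 8 vertices: (2,4.5) (6.5,1.5) (14.5,4) (17.5,21.5) (18,36.5) (16.5,39.5) (6,40) (3,17)
edge 0: (2,4.5)→(6.5,1.5)  cross = 2·1.5 − 6.5·4.5 = -26.2500; (r_i+r_j)·cross = 8.5·-26.2500 = -223.1250
edge 1: (6.5,1.5)→(14.5,4)  cross = 6.5·4 − 14.5·1.5 = 4.2500; (r_i+r_j)·cross = 21·4.2500 = 89.2500
edge 2: (14.5,4)→(17.5,21.5)  cross = 14.5·21.5 − 17.5·4 = 241.7500; (r_i+r_j)·cross = 32·241.7500 = 7736.0000
edge 3: (17.5,21.5)→(18,36.5)  cross = 17.5·36.5 − 18·21.5 = 251.7500; (r_i+r_j)·cross = 35.5·251.7500 = 8937.1250
edge 4: (18,36.5)→(16.5,39.5)  cross = 18·39.5 − 16.5·36.5 = 108.7500; (r_i+r_j)·cross = 34.5·108.7500 = 3751.8750
edge 5: (16.5,39.5)→(6,40)  cross = 16.5·40 − 6·39.5 = 423.0000; (r_i+r_j)·cross = 22.5·423.0000 = 9517.5000
edge 6: (6,40)→(3,17)  cross = 6·17 − 3·40 = -18.0000; (r_i+r_j)·cross = 9·-18.0000 = -162.0000
edge 7: (3,17)→(2,4.5)  cross = 3·4.5 − 2·17 = -20.5000; (r_i+r_j)·cross = 5·-20.5000 = -102.5000
Σcross = 964.7500 → A = |Σcross|/2 = 482.3750 mm²
Σ(r_i+r_j)·cross = 29544.1250 → first moment M = |Σ|/6 = 4924.0208
R_c = M/A = 4924.0208/482.3750 = 10.2079 mm
θ = 140° = 2.443461 rad
V = θ·R_c·A = 2.443461·10.2079·482.3750 = 12031.653 mm³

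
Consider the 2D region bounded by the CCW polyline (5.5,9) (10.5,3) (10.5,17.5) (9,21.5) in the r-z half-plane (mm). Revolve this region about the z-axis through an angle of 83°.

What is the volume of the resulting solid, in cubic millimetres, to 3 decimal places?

Volume = 661.538 mm³

Profile (r,z), 4 vertices: (5.5,9) (10.5,3) (10.5,17.5) (9,21.5)
edge 0: (5.5,9)→(10.5,3)  cross = 5.5·3 − 10.5·9 = -78.0000; (r_i+r_j)·cross = 16·-78.0000 = -1248.0000
edge 1: (10.5,3)→(10.5,17.5)  cross = 10.5·17.5 − 10.5·3 = 152.2500; (r_i+r_j)·cross = 21·152.2500 = 3197.2500
edge 2: (10.5,17.5)→(9,21.5)  cross = 10.5·21.5 − 9·17.5 = 68.2500; (r_i+r_j)·cross = 19.5·68.2500 = 1330.8750
edge 3: (9,21.5)→(5.5,9)  cross = 9·9 − 5.5·21.5 = -37.2500; (r_i+r_j)·cross = 14.5·-37.2500 = -540.1250
Σcross = 105.2500 → A = |Σcross|/2 = 52.6250 mm²
Σ(r_i+r_j)·cross = 2740.0000 → first moment M = |Σ|/6 = 456.6667
R_c = M/A = 456.6667/52.6250 = 8.6778 mm
θ = 83° = 1.448623 rad
V = θ·R_c·A = 1.448623·8.6778·52.6250 = 661.538 mm³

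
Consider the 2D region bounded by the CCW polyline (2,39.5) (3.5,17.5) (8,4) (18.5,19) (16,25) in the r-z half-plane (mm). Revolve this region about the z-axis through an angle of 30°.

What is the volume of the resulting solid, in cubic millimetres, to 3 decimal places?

Profile (r,z), 5 vertices: (2,39.5) (3.5,17.5) (8,4) (18.5,19) (16,25)
edge 0: (2,39.5)→(3.5,17.5)  cross = 2·17.5 − 3.5·39.5 = -103.2500; (r_i+r_j)·cross = 5.5·-103.2500 = -567.8750
edge 1: (3.5,17.5)→(8,4)  cross = 3.5·4 − 8·17.5 = -126.0000; (r_i+r_j)·cross = 11.5·-126.0000 = -1449.0000
edge 2: (8,4)→(18.5,19)  cross = 8·19 − 18.5·4 = 78.0000; (r_i+r_j)·cross = 26.5·78.0000 = 2067.0000
edge 3: (18.5,19)→(16,25)  cross = 18.5·25 − 16·19 = 158.5000; (r_i+r_j)·cross = 34.5·158.5000 = 5468.2500
edge 4: (16,25)→(2,39.5)  cross = 16·39.5 − 2·25 = 582.0000; (r_i+r_j)·cross = 18·582.0000 = 10476.0000
Σcross = 589.2500 → A = |Σcross|/2 = 294.6250 mm²
Σ(r_i+r_j)·cross = 15994.3750 → first moment M = |Σ|/6 = 2665.7292
R_c = M/A = 2665.7292/294.6250 = 9.0479 mm
θ = 30° = 0.523599 rad
V = θ·R_c·A = 0.523599·9.0479·294.6250 = 1395.773 mm³

Volume = 1395.773 mm³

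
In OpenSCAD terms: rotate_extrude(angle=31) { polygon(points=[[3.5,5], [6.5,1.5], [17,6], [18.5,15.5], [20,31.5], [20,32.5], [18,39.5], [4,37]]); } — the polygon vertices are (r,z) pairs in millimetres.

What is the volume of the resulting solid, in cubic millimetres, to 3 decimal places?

Profile (r,z), 8 vertices: (3.5,5) (6.5,1.5) (17,6) (18.5,15.5) (20,31.5) (20,32.5) (18,39.5) (4,37)
edge 0: (3.5,5)→(6.5,1.5)  cross = 3.5·1.5 − 6.5·5 = -27.2500; (r_i+r_j)·cross = 10·-27.2500 = -272.5000
edge 1: (6.5,1.5)→(17,6)  cross = 6.5·6 − 17·1.5 = 13.5000; (r_i+r_j)·cross = 23.5·13.5000 = 317.2500
edge 2: (17,6)→(18.5,15.5)  cross = 17·15.5 − 18.5·6 = 152.5000; (r_i+r_j)·cross = 35.5·152.5000 = 5413.7500
edge 3: (18.5,15.5)→(20,31.5)  cross = 18.5·31.5 − 20·15.5 = 272.7500; (r_i+r_j)·cross = 38.5·272.7500 = 10500.8750
edge 4: (20,31.5)→(20,32.5)  cross = 20·32.5 − 20·31.5 = 20.0000; (r_i+r_j)·cross = 40·20.0000 = 800.0000
edge 5: (20,32.5)→(18,39.5)  cross = 20·39.5 − 18·32.5 = 205.0000; (r_i+r_j)·cross = 38·205.0000 = 7790.0000
edge 6: (18,39.5)→(4,37)  cross = 18·37 − 4·39.5 = 508.0000; (r_i+r_j)·cross = 22·508.0000 = 11176.0000
edge 7: (4,37)→(3.5,5)  cross = 4·5 − 3.5·37 = -109.5000; (r_i+r_j)·cross = 7.5·-109.5000 = -821.2500
Σcross = 1035.0000 → A = |Σcross|/2 = 517.5000 mm²
Σ(r_i+r_j)·cross = 34904.1250 → first moment M = |Σ|/6 = 5817.3542
R_c = M/A = 5817.3542/517.5000 = 11.2413 mm
θ = 31° = 0.541052 rad
V = θ·R_c·A = 0.541052·11.2413·517.5000 = 3147.492 mm³

Volume = 3147.492 mm³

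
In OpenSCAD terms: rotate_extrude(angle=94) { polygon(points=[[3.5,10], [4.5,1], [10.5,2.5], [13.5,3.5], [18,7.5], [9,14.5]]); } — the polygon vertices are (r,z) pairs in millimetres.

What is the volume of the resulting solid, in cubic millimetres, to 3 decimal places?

Profile (r,z), 6 vertices: (3.5,10) (4.5,1) (10.5,2.5) (13.5,3.5) (18,7.5) (9,14.5)
edge 0: (3.5,10)→(4.5,1)  cross = 3.5·1 − 4.5·10 = -41.5000; (r_i+r_j)·cross = 8·-41.5000 = -332.0000
edge 1: (4.5,1)→(10.5,2.5)  cross = 4.5·2.5 − 10.5·1 = 0.7500; (r_i+r_j)·cross = 15·0.7500 = 11.2500
edge 2: (10.5,2.5)→(13.5,3.5)  cross = 10.5·3.5 − 13.5·2.5 = 3.0000; (r_i+r_j)·cross = 24·3.0000 = 72.0000
edge 3: (13.5,3.5)→(18,7.5)  cross = 13.5·7.5 − 18·3.5 = 38.2500; (r_i+r_j)·cross = 31.5·38.2500 = 1204.8750
edge 4: (18,7.5)→(9,14.5)  cross = 18·14.5 − 9·7.5 = 193.5000; (r_i+r_j)·cross = 27·193.5000 = 5224.5000
edge 5: (9,14.5)→(3.5,10)  cross = 9·10 − 3.5·14.5 = 39.2500; (r_i+r_j)·cross = 12.5·39.2500 = 490.6250
Σcross = 233.2500 → A = |Σcross|/2 = 116.6250 mm²
Σ(r_i+r_j)·cross = 6671.2500 → first moment M = |Σ|/6 = 1111.8750
R_c = M/A = 1111.8750/116.6250 = 9.5338 mm
θ = 94° = 1.640609 rad
V = θ·R_c·A = 1.640609·9.5338·116.6250 = 1824.153 mm³

Volume = 1824.153 mm³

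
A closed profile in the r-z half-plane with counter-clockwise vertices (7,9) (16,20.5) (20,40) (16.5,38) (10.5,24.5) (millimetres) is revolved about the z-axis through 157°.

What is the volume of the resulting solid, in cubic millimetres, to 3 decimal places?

Volume = 4892.454 mm³

Profile (r,z), 5 vertices: (7,9) (16,20.5) (20,40) (16.5,38) (10.5,24.5)
edge 0: (7,9)→(16,20.5)  cross = 7·20.5 − 16·9 = -0.5000; (r_i+r_j)·cross = 23·-0.5000 = -11.5000
edge 1: (16,20.5)→(20,40)  cross = 16·40 − 20·20.5 = 230.0000; (r_i+r_j)·cross = 36·230.0000 = 8280.0000
edge 2: (20,40)→(16.5,38)  cross = 20·38 − 16.5·40 = 100.0000; (r_i+r_j)·cross = 36.5·100.0000 = 3650.0000
edge 3: (16.5,38)→(10.5,24.5)  cross = 16.5·24.5 − 10.5·38 = 5.2500; (r_i+r_j)·cross = 27·5.2500 = 141.7500
edge 4: (10.5,24.5)→(7,9)  cross = 10.5·9 − 7·24.5 = -77.0000; (r_i+r_j)·cross = 17.5·-77.0000 = -1347.5000
Σcross = 257.7500 → A = |Σcross|/2 = 128.8750 mm²
Σ(r_i+r_j)·cross = 10712.7500 → first moment M = |Σ|/6 = 1785.4583
R_c = M/A = 1785.4583/128.8750 = 13.8542 mm
θ = 157° = 2.740167 rad
V = θ·R_c·A = 2.740167·13.8542·128.8750 = 4892.454 mm³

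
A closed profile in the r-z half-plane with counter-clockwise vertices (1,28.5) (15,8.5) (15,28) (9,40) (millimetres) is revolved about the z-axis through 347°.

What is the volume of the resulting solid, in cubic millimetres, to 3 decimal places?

Profile (r,z), 4 vertices: (1,28.5) (15,8.5) (15,28) (9,40)
edge 0: (1,28.5)→(15,8.5)  cross = 1·8.5 − 15·28.5 = -419.0000; (r_i+r_j)·cross = 16·-419.0000 = -6704.0000
edge 1: (15,8.5)→(15,28)  cross = 15·28 − 15·8.5 = 292.5000; (r_i+r_j)·cross = 30·292.5000 = 8775.0000
edge 2: (15,28)→(9,40)  cross = 15·40 − 9·28 = 348.0000; (r_i+r_j)·cross = 24·348.0000 = 8352.0000
edge 3: (9,40)→(1,28.5)  cross = 9·28.5 − 1·40 = 216.5000; (r_i+r_j)·cross = 10·216.5000 = 2165.0000
Σcross = 438.0000 → A = |Σcross|/2 = 219.0000 mm²
Σ(r_i+r_j)·cross = 12588.0000 → first moment M = |Σ|/6 = 2098.0000
R_c = M/A = 2098.0000/219.0000 = 9.5799 mm
θ = 347° = 6.056293 rad
V = θ·R_c·A = 6.056293·9.5799·219.0000 = 12706.102 mm³

Volume = 12706.102 mm³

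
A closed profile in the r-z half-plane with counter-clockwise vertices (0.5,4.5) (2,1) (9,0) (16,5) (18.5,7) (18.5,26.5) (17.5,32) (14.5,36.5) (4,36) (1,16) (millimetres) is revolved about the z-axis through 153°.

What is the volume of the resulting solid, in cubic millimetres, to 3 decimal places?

Profile (r,z), 10 vertices: (0.5,4.5) (2,1) (9,0) (16,5) (18.5,7) (18.5,26.5) (17.5,32) (14.5,36.5) (4,36) (1,16)
edge 0: (0.5,4.5)→(2,1)  cross = 0.5·1 − 2·4.5 = -8.5000; (r_i+r_j)·cross = 2.5·-8.5000 = -21.2500
edge 1: (2,1)→(9,0)  cross = 2·0 − 9·1 = -9.0000; (r_i+r_j)·cross = 11·-9.0000 = -99.0000
edge 2: (9,0)→(16,5)  cross = 9·5 − 16·0 = 45.0000; (r_i+r_j)·cross = 25·45.0000 = 1125.0000
edge 3: (16,5)→(18.5,7)  cross = 16·7 − 18.5·5 = 19.5000; (r_i+r_j)·cross = 34.5·19.5000 = 672.7500
edge 4: (18.5,7)→(18.5,26.5)  cross = 18.5·26.5 − 18.5·7 = 360.7500; (r_i+r_j)·cross = 37·360.7500 = 13347.7500
edge 5: (18.5,26.5)→(17.5,32)  cross = 18.5·32 − 17.5·26.5 = 128.2500; (r_i+r_j)·cross = 36·128.2500 = 4617.0000
edge 6: (17.5,32)→(14.5,36.5)  cross = 17.5·36.5 − 14.5·32 = 174.7500; (r_i+r_j)·cross = 32·174.7500 = 5592.0000
edge 7: (14.5,36.5)→(4,36)  cross = 14.5·36 − 4·36.5 = 376.0000; (r_i+r_j)·cross = 18.5·376.0000 = 6956.0000
edge 8: (4,36)→(1,16)  cross = 4·16 − 1·36 = 28.0000; (r_i+r_j)·cross = 5·28.0000 = 140.0000
edge 9: (1,16)→(0.5,4.5)  cross = 1·4.5 − 0.5·16 = -3.5000; (r_i+r_j)·cross = 1.5·-3.5000 = -5.2500
Σcross = 1111.2500 → A = |Σcross|/2 = 555.6250 mm²
Σ(r_i+r_j)·cross = 32325.0000 → first moment M = |Σ|/6 = 5387.5000
R_c = M/A = 5387.5000/555.6250 = 9.6963 mm
θ = 153° = 2.670354 rad
V = θ·R_c·A = 2.670354·9.6963·555.6250 = 14386.531 mm³

Volume = 14386.531 mm³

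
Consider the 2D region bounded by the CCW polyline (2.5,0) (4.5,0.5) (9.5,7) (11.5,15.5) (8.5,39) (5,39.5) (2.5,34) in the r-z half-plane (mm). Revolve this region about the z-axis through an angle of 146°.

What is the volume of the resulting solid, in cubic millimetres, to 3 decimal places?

Volume = 4301.966 mm³

Profile (r,z), 7 vertices: (2.5,0) (4.5,0.5) (9.5,7) (11.5,15.5) (8.5,39) (5,39.5) (2.5,34)
edge 0: (2.5,0)→(4.5,0.5)  cross = 2.5·0.5 − 4.5·0 = 1.2500; (r_i+r_j)·cross = 7·1.2500 = 8.7500
edge 1: (4.5,0.5)→(9.5,7)  cross = 4.5·7 − 9.5·0.5 = 26.7500; (r_i+r_j)·cross = 14·26.7500 = 374.5000
edge 2: (9.5,7)→(11.5,15.5)  cross = 9.5·15.5 − 11.5·7 = 66.7500; (r_i+r_j)·cross = 21·66.7500 = 1401.7500
edge 3: (11.5,15.5)→(8.5,39)  cross = 11.5·39 − 8.5·15.5 = 316.7500; (r_i+r_j)·cross = 20·316.7500 = 6335.0000
edge 4: (8.5,39)→(5,39.5)  cross = 8.5·39.5 − 5·39 = 140.7500; (r_i+r_j)·cross = 13.5·140.7500 = 1900.1250
edge 5: (5,39.5)→(2.5,34)  cross = 5·34 − 2.5·39.5 = 71.2500; (r_i+r_j)·cross = 7.5·71.2500 = 534.3750
edge 6: (2.5,34)→(2.5,0)  cross = 2.5·0 − 2.5·34 = -85.0000; (r_i+r_j)·cross = 5·-85.0000 = -425.0000
Σcross = 538.5000 → A = |Σcross|/2 = 269.2500 mm²
Σ(r_i+r_j)·cross = 10129.5000 → first moment M = |Σ|/6 = 1688.2500
R_c = M/A = 1688.2500/269.2500 = 6.2702 mm
θ = 146° = 2.548181 rad
V = θ·R_c·A = 2.548181·6.2702·269.2500 = 4301.966 mm³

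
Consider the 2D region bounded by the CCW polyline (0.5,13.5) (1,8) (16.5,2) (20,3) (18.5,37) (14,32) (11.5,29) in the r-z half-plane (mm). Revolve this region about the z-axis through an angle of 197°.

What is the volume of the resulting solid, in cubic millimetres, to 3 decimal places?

Profile (r,z), 7 vertices: (0.5,13.5) (1,8) (16.5,2) (20,3) (18.5,37) (14,32) (11.5,29)
edge 0: (0.5,13.5)→(1,8)  cross = 0.5·8 − 1·13.5 = -9.5000; (r_i+r_j)·cross = 1.5·-9.5000 = -14.2500
edge 1: (1,8)→(16.5,2)  cross = 1·2 − 16.5·8 = -130.0000; (r_i+r_j)·cross = 17.5·-130.0000 = -2275.0000
edge 2: (16.5,2)→(20,3)  cross = 16.5·3 − 20·2 = 9.5000; (r_i+r_j)·cross = 36.5·9.5000 = 346.7500
edge 3: (20,3)→(18.5,37)  cross = 20·37 − 18.5·3 = 684.5000; (r_i+r_j)·cross = 38.5·684.5000 = 26353.2500
edge 4: (18.5,37)→(14,32)  cross = 18.5·32 − 14·37 = 74.0000; (r_i+r_j)·cross = 32.5·74.0000 = 2405.0000
edge 5: (14,32)→(11.5,29)  cross = 14·29 − 11.5·32 = 38.0000; (r_i+r_j)·cross = 25.5·38.0000 = 969.0000
edge 6: (11.5,29)→(0.5,13.5)  cross = 11.5·13.5 − 0.5·29 = 140.7500; (r_i+r_j)·cross = 12·140.7500 = 1689.0000
Σcross = 807.2500 → A = |Σcross|/2 = 403.6250 mm²
Σ(r_i+r_j)·cross = 29473.7500 → first moment M = |Σ|/6 = 4912.2917
R_c = M/A = 4912.2917/403.6250 = 12.1704 mm
θ = 197° = 3.438299 rad
V = θ·R_c·A = 3.438299·12.1704·403.6250 = 16889.926 mm³

Volume = 16889.926 mm³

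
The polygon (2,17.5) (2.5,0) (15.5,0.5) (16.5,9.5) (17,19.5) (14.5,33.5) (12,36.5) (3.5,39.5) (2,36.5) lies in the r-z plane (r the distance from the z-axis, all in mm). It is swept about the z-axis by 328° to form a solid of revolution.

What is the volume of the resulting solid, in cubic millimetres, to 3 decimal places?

Profile (r,z), 9 vertices: (2,17.5) (2.5,0) (15.5,0.5) (16.5,9.5) (17,19.5) (14.5,33.5) (12,36.5) (3.5,39.5) (2,36.5)
edge 0: (2,17.5)→(2.5,0)  cross = 2·0 − 2.5·17.5 = -43.7500; (r_i+r_j)·cross = 4.5·-43.7500 = -196.8750
edge 1: (2.5,0)→(15.5,0.5)  cross = 2.5·0.5 − 15.5·0 = 1.2500; (r_i+r_j)·cross = 18·1.2500 = 22.5000
edge 2: (15.5,0.5)→(16.5,9.5)  cross = 15.5·9.5 − 16.5·0.5 = 139.0000; (r_i+r_j)·cross = 32·139.0000 = 4448.0000
edge 3: (16.5,9.5)→(17,19.5)  cross = 16.5·19.5 − 17·9.5 = 160.2500; (r_i+r_j)·cross = 33.5·160.2500 = 5368.3750
edge 4: (17,19.5)→(14.5,33.5)  cross = 17·33.5 − 14.5·19.5 = 286.7500; (r_i+r_j)·cross = 31.5·286.7500 = 9032.6250
edge 5: (14.5,33.5)→(12,36.5)  cross = 14.5·36.5 − 12·33.5 = 127.2500; (r_i+r_j)·cross = 26.5·127.2500 = 3372.1250
edge 6: (12,36.5)→(3.5,39.5)  cross = 12·39.5 − 3.5·36.5 = 346.2500; (r_i+r_j)·cross = 15.5·346.2500 = 5366.8750
edge 7: (3.5,39.5)→(2,36.5)  cross = 3.5·36.5 − 2·39.5 = 48.7500; (r_i+r_j)·cross = 5.5·48.7500 = 268.1250
edge 8: (2,36.5)→(2,17.5)  cross = 2·17.5 − 2·36.5 = -38.0000; (r_i+r_j)·cross = 4·-38.0000 = -152.0000
Σcross = 1027.7500 → A = |Σcross|/2 = 513.8750 mm²
Σ(r_i+r_j)·cross = 27529.7500 → first moment M = |Σ|/6 = 4588.2917
R_c = M/A = 4588.2917/513.8750 = 8.9288 mm
θ = 328° = 5.724680 rad
V = θ·R_c·A = 5.724680·8.9288·513.8750 = 26266.501 mm³

Volume = 26266.501 mm³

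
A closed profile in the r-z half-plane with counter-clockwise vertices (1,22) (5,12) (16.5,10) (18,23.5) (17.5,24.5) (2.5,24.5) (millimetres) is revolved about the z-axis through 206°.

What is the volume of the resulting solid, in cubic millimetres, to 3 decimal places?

Volume = 7136.976 mm³

Profile (r,z), 6 vertices: (1,22) (5,12) (16.5,10) (18,23.5) (17.5,24.5) (2.5,24.5)
edge 0: (1,22)→(5,12)  cross = 1·12 − 5·22 = -98.0000; (r_i+r_j)·cross = 6·-98.0000 = -588.0000
edge 1: (5,12)→(16.5,10)  cross = 5·10 − 16.5·12 = -148.0000; (r_i+r_j)·cross = 21.5·-148.0000 = -3182.0000
edge 2: (16.5,10)→(18,23.5)  cross = 16.5·23.5 − 18·10 = 207.7500; (r_i+r_j)·cross = 34.5·207.7500 = 7167.3750
edge 3: (18,23.5)→(17.5,24.5)  cross = 18·24.5 − 17.5·23.5 = 29.7500; (r_i+r_j)·cross = 35.5·29.7500 = 1056.1250
edge 4: (17.5,24.5)→(2.5,24.5)  cross = 17.5·24.5 − 2.5·24.5 = 367.5000; (r_i+r_j)·cross = 20·367.5000 = 7350.0000
edge 5: (2.5,24.5)→(1,22)  cross = 2.5·22 − 1·24.5 = 30.5000; (r_i+r_j)·cross = 3.5·30.5000 = 106.7500
Σcross = 389.5000 → A = |Σcross|/2 = 194.7500 mm²
Σ(r_i+r_j)·cross = 11910.2500 → first moment M = |Σ|/6 = 1985.0417
R_c = M/A = 1985.0417/194.7500 = 10.1928 mm
θ = 206° = 3.595378 rad
V = θ·R_c·A = 3.595378·10.1928·194.7500 = 7136.976 mm³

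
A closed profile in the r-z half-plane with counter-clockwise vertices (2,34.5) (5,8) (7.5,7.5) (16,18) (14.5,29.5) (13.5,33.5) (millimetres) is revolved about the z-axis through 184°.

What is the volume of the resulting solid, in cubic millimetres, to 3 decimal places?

Profile (r,z), 6 vertices: (2,34.5) (5,8) (7.5,7.5) (16,18) (14.5,29.5) (13.5,33.5)
edge 0: (2,34.5)→(5,8)  cross = 2·8 − 5·34.5 = -156.5000; (r_i+r_j)·cross = 7·-156.5000 = -1095.5000
edge 1: (5,8)→(7.5,7.5)  cross = 5·7.5 − 7.5·8 = -22.5000; (r_i+r_j)·cross = 12.5·-22.5000 = -281.2500
edge 2: (7.5,7.5)→(16,18)  cross = 7.5·18 − 16·7.5 = 15.0000; (r_i+r_j)·cross = 23.5·15.0000 = 352.5000
edge 3: (16,18)→(14.5,29.5)  cross = 16·29.5 − 14.5·18 = 211.0000; (r_i+r_j)·cross = 30.5·211.0000 = 6435.5000
edge 4: (14.5,29.5)→(13.5,33.5)  cross = 14.5·33.5 − 13.5·29.5 = 87.5000; (r_i+r_j)·cross = 28·87.5000 = 2450.0000
edge 5: (13.5,33.5)→(2,34.5)  cross = 13.5·34.5 − 2·33.5 = 398.7500; (r_i+r_j)·cross = 15.5·398.7500 = 6180.6250
Σcross = 533.2500 → A = |Σcross|/2 = 266.6250 mm²
Σ(r_i+r_j)·cross = 14041.8750 → first moment M = |Σ|/6 = 2340.3125
R_c = M/A = 2340.3125/266.6250 = 8.7775 mm
θ = 184° = 3.211406 rad
V = θ·R_c·A = 3.211406·8.7775·266.6250 = 7515.693 mm³

Volume = 7515.693 mm³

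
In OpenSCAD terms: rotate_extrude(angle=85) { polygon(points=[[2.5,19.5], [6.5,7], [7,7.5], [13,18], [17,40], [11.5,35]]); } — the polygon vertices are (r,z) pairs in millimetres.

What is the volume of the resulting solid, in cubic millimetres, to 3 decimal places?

Profile (r,z), 6 vertices: (2.5,19.5) (6.5,7) (7,7.5) (13,18) (17,40) (11.5,35)
edge 0: (2.5,19.5)→(6.5,7)  cross = 2.5·7 − 6.5·19.5 = -109.2500; (r_i+r_j)·cross = 9·-109.2500 = -983.2500
edge 1: (6.5,7)→(7,7.5)  cross = 6.5·7.5 − 7·7 = -0.2500; (r_i+r_j)·cross = 13.5·-0.2500 = -3.3750
edge 2: (7,7.5)→(13,18)  cross = 7·18 − 13·7.5 = 28.5000; (r_i+r_j)·cross = 20·28.5000 = 570.0000
edge 3: (13,18)→(17,40)  cross = 13·40 − 17·18 = 214.0000; (r_i+r_j)·cross = 30·214.0000 = 6420.0000
edge 4: (17,40)→(11.5,35)  cross = 17·35 − 11.5·40 = 135.0000; (r_i+r_j)·cross = 28.5·135.0000 = 3847.5000
edge 5: (11.5,35)→(2.5,19.5)  cross = 11.5·19.5 − 2.5·35 = 136.7500; (r_i+r_j)·cross = 14·136.7500 = 1914.5000
Σcross = 404.7500 → A = |Σcross|/2 = 202.3750 mm²
Σ(r_i+r_j)·cross = 11765.3750 → first moment M = |Σ|/6 = 1960.8958
R_c = M/A = 1960.8958/202.3750 = 9.6894 mm
θ = 85° = 1.483530 rad
V = θ·R_c·A = 1.483530·9.6894·202.3750 = 2909.048 mm³

Volume = 2909.048 mm³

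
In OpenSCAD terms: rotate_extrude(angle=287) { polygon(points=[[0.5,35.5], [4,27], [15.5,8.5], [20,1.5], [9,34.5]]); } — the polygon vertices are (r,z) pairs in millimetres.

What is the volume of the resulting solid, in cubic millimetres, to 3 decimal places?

Volume = 7684.160 mm³

Profile (r,z), 5 vertices: (0.5,35.5) (4,27) (15.5,8.5) (20,1.5) (9,34.5)
edge 0: (0.5,35.5)→(4,27)  cross = 0.5·27 − 4·35.5 = -128.5000; (r_i+r_j)·cross = 4.5·-128.5000 = -578.2500
edge 1: (4,27)→(15.5,8.5)  cross = 4·8.5 − 15.5·27 = -384.5000; (r_i+r_j)·cross = 19.5·-384.5000 = -7497.7500
edge 2: (15.5,8.5)→(20,1.5)  cross = 15.5·1.5 − 20·8.5 = -146.7500; (r_i+r_j)·cross = 35.5·-146.7500 = -5209.6250
edge 3: (20,1.5)→(9,34.5)  cross = 20·34.5 − 9·1.5 = 676.5000; (r_i+r_j)·cross = 29·676.5000 = 19618.5000
edge 4: (9,34.5)→(0.5,35.5)  cross = 9·35.5 − 0.5·34.5 = 302.2500; (r_i+r_j)·cross = 9.5·302.2500 = 2871.3750
Σcross = 319.0000 → A = |Σcross|/2 = 159.5000 mm²
Σ(r_i+r_j)·cross = 9204.2500 → first moment M = |Σ|/6 = 1534.0417
R_c = M/A = 1534.0417/159.5000 = 9.6178 mm
θ = 287° = 5.009095 rad
V = θ·R_c·A = 5.009095·9.6178·159.5000 = 7684.160 mm³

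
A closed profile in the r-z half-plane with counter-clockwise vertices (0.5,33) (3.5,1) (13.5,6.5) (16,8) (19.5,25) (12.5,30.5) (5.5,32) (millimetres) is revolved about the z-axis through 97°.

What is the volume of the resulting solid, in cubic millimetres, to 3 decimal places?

Profile (r,z), 7 vertices: (0.5,33) (3.5,1) (13.5,6.5) (16,8) (19.5,25) (12.5,30.5) (5.5,32)
edge 0: (0.5,33)→(3.5,1)  cross = 0.5·1 − 3.5·33 = -115.0000; (r_i+r_j)·cross = 4·-115.0000 = -460.0000
edge 1: (3.5,1)→(13.5,6.5)  cross = 3.5·6.5 − 13.5·1 = 9.2500; (r_i+r_j)·cross = 17·9.2500 = 157.2500
edge 2: (13.5,6.5)→(16,8)  cross = 13.5·8 − 16·6.5 = 4.0000; (r_i+r_j)·cross = 29.5·4.0000 = 118.0000
edge 3: (16,8)→(19.5,25)  cross = 16·25 − 19.5·8 = 244.0000; (r_i+r_j)·cross = 35.5·244.0000 = 8662.0000
edge 4: (19.5,25)→(12.5,30.5)  cross = 19.5·30.5 − 12.5·25 = 282.2500; (r_i+r_j)·cross = 32·282.2500 = 9032.0000
edge 5: (12.5,30.5)→(5.5,32)  cross = 12.5·32 − 5.5·30.5 = 232.2500; (r_i+r_j)·cross = 18·232.2500 = 4180.5000
edge 6: (5.5,32)→(0.5,33)  cross = 5.5·33 − 0.5·32 = 165.5000; (r_i+r_j)·cross = 6·165.5000 = 993.0000
Σcross = 822.2500 → A = |Σcross|/2 = 411.1250 mm²
Σ(r_i+r_j)·cross = 22682.7500 → first moment M = |Σ|/6 = 3780.4583
R_c = M/A = 3780.4583/411.1250 = 9.1954 mm
θ = 97° = 1.692969 rad
V = θ·R_c·A = 1.692969·9.1954·411.1250 = 6400.200 mm³

Volume = 6400.200 mm³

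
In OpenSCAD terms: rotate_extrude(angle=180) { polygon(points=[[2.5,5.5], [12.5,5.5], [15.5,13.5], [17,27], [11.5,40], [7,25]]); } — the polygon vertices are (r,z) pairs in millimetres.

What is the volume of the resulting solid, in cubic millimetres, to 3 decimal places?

Profile (r,z), 6 vertices: (2.5,5.5) (12.5,5.5) (15.5,13.5) (17,27) (11.5,40) (7,25)
edge 0: (2.5,5.5)→(12.5,5.5)  cross = 2.5·5.5 − 12.5·5.5 = -55.0000; (r_i+r_j)·cross = 15·-55.0000 = -825.0000
edge 1: (12.5,5.5)→(15.5,13.5)  cross = 12.5·13.5 − 15.5·5.5 = 83.5000; (r_i+r_j)·cross = 28·83.5000 = 2338.0000
edge 2: (15.5,13.5)→(17,27)  cross = 15.5·27 − 17·13.5 = 189.0000; (r_i+r_j)·cross = 32.5·189.0000 = 6142.5000
edge 3: (17,27)→(11.5,40)  cross = 17·40 − 11.5·27 = 369.5000; (r_i+r_j)·cross = 28.5·369.5000 = 10530.7500
edge 4: (11.5,40)→(7,25)  cross = 11.5·25 − 7·40 = 7.5000; (r_i+r_j)·cross = 18.5·7.5000 = 138.7500
edge 5: (7,25)→(2.5,5.5)  cross = 7·5.5 − 2.5·25 = -24.0000; (r_i+r_j)·cross = 9.5·-24.0000 = -228.0000
Σcross = 570.5000 → A = |Σcross|/2 = 285.2500 mm²
Σ(r_i+r_j)·cross = 18097.0000 → first moment M = |Σ|/6 = 3016.1667
R_c = M/A = 3016.1667/285.2500 = 10.5738 mm
θ = 180° = 3.141593 rad
V = θ·R_c·A = 3.141593·10.5738·285.2500 = 9475.567 mm³

Volume = 9475.567 mm³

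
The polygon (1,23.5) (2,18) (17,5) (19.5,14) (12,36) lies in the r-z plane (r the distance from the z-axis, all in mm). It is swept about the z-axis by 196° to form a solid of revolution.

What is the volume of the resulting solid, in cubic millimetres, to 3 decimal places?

Profile (r,z), 5 vertices: (1,23.5) (2,18) (17,5) (19.5,14) (12,36)
edge 0: (1,23.5)→(2,18)  cross = 1·18 − 2·23.5 = -29.0000; (r_i+r_j)·cross = 3·-29.0000 = -87.0000
edge 1: (2,18)→(17,5)  cross = 2·5 − 17·18 = -296.0000; (r_i+r_j)·cross = 19·-296.0000 = -5624.0000
edge 2: (17,5)→(19.5,14)  cross = 17·14 − 19.5·5 = 140.5000; (r_i+r_j)·cross = 36.5·140.5000 = 5128.2500
edge 3: (19.5,14)→(12,36)  cross = 19.5·36 − 12·14 = 534.0000; (r_i+r_j)·cross = 31.5·534.0000 = 16821.0000
edge 4: (12,36)→(1,23.5)  cross = 12·23.5 − 1·36 = 246.0000; (r_i+r_j)·cross = 13·246.0000 = 3198.0000
Σcross = 595.5000 → A = |Σcross|/2 = 297.7500 mm²
Σ(r_i+r_j)·cross = 19436.2500 → first moment M = |Σ|/6 = 3239.3750
R_c = M/A = 3239.3750/297.7500 = 10.8795 mm
θ = 196° = 3.420845 rad
V = θ·R_c·A = 3.420845·10.8795·297.7500 = 11081.401 mm³

Volume = 11081.401 mm³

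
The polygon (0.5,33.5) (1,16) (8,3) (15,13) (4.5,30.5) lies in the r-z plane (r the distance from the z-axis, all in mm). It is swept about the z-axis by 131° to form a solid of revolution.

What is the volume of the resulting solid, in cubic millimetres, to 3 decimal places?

Profile (r,z), 5 vertices: (0.5,33.5) (1,16) (8,3) (15,13) (4.5,30.5)
edge 0: (0.5,33.5)→(1,16)  cross = 0.5·16 − 1·33.5 = -25.5000; (r_i+r_j)·cross = 1.5·-25.5000 = -38.2500
edge 1: (1,16)→(8,3)  cross = 1·3 − 8·16 = -125.0000; (r_i+r_j)·cross = 9·-125.0000 = -1125.0000
edge 2: (8,3)→(15,13)  cross = 8·13 − 15·3 = 59.0000; (r_i+r_j)·cross = 23·59.0000 = 1357.0000
edge 3: (15,13)→(4.5,30.5)  cross = 15·30.5 − 4.5·13 = 399.0000; (r_i+r_j)·cross = 19.5·399.0000 = 7780.5000
edge 4: (4.5,30.5)→(0.5,33.5)  cross = 4.5·33.5 − 0.5·30.5 = 135.5000; (r_i+r_j)·cross = 5·135.5000 = 677.5000
Σcross = 443.0000 → A = |Σcross|/2 = 221.5000 mm²
Σ(r_i+r_j)·cross = 8651.7500 → first moment M = |Σ|/6 = 1441.9583
R_c = M/A = 1441.9583/221.5000 = 6.5100 mm
θ = 131° = 2.286381 rad
V = θ·R_c·A = 2.286381·6.5100·221.5000 = 3296.867 mm³

Volume = 3296.867 mm³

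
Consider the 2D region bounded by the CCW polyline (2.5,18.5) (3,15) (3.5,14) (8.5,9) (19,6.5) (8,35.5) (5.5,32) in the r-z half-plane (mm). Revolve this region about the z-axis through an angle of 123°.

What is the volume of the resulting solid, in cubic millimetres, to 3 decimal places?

Volume = 4794.867 mm³

Profile (r,z), 7 vertices: (2.5,18.5) (3,15) (3.5,14) (8.5,9) (19,6.5) (8,35.5) (5.5,32)
edge 0: (2.5,18.5)→(3,15)  cross = 2.5·15 − 3·18.5 = -18.0000; (r_i+r_j)·cross = 5.5·-18.0000 = -99.0000
edge 1: (3,15)→(3.5,14)  cross = 3·14 − 3.5·15 = -10.5000; (r_i+r_j)·cross = 6.5·-10.5000 = -68.2500
edge 2: (3.5,14)→(8.5,9)  cross = 3.5·9 − 8.5·14 = -87.5000; (r_i+r_j)·cross = 12·-87.5000 = -1050.0000
edge 3: (8.5,9)→(19,6.5)  cross = 8.5·6.5 − 19·9 = -115.7500; (r_i+r_j)·cross = 27.5·-115.7500 = -3183.1250
edge 4: (19,6.5)→(8,35.5)  cross = 19·35.5 − 8·6.5 = 622.5000; (r_i+r_j)·cross = 27·622.5000 = 16807.5000
edge 5: (8,35.5)→(5.5,32)  cross = 8·32 − 5.5·35.5 = 60.7500; (r_i+r_j)·cross = 13.5·60.7500 = 820.1250
edge 6: (5.5,32)→(2.5,18.5)  cross = 5.5·18.5 − 2.5·32 = 21.7500; (r_i+r_j)·cross = 8·21.7500 = 174.0000
Σcross = 473.2500 → A = |Σcross|/2 = 236.6250 mm²
Σ(r_i+r_j)·cross = 13401.2500 → first moment M = |Σ|/6 = 2233.5417
R_c = M/A = 2233.5417/236.6250 = 9.4392 mm
θ = 123° = 2.146755 rad
V = θ·R_c·A = 2.146755·9.4392·236.6250 = 4794.867 mm³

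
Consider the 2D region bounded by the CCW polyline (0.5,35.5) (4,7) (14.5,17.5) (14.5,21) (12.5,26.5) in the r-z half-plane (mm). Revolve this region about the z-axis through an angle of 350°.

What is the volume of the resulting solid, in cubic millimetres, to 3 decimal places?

Profile (r,z), 5 vertices: (0.5,35.5) (4,7) (14.5,17.5) (14.5,21) (12.5,26.5)
edge 0: (0.5,35.5)→(4,7)  cross = 0.5·7 − 4·35.5 = -138.5000; (r_i+r_j)·cross = 4.5·-138.5000 = -623.2500
edge 1: (4,7)→(14.5,17.5)  cross = 4·17.5 − 14.5·7 = -31.5000; (r_i+r_j)·cross = 18.5·-31.5000 = -582.7500
edge 2: (14.5,17.5)→(14.5,21)  cross = 14.5·21 − 14.5·17.5 = 50.7500; (r_i+r_j)·cross = 29·50.7500 = 1471.7500
edge 3: (14.5,21)→(12.5,26.5)  cross = 14.5·26.5 − 12.5·21 = 121.7500; (r_i+r_j)·cross = 27·121.7500 = 3287.2500
edge 4: (12.5,26.5)→(0.5,35.5)  cross = 12.5·35.5 − 0.5·26.5 = 430.5000; (r_i+r_j)·cross = 13·430.5000 = 5596.5000
Σcross = 433.0000 → A = |Σcross|/2 = 216.5000 mm²
Σ(r_i+r_j)·cross = 9149.5000 → first moment M = |Σ|/6 = 1524.9167
R_c = M/A = 1524.9167/216.5000 = 7.0435 mm
θ = 350° = 6.108652 rad
V = θ·R_c·A = 6.108652·7.0435·216.5000 = 9315.186 mm³

Volume = 9315.186 mm³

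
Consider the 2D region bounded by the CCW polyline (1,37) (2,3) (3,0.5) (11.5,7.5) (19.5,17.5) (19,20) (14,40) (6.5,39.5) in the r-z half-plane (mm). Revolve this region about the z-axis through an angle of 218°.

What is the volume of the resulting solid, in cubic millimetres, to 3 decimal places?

Profile (r,z), 8 vertices: (1,37) (2,3) (3,0.5) (11.5,7.5) (19.5,17.5) (19,20) (14,40) (6.5,39.5)
edge 0: (1,37)→(2,3)  cross = 1·3 − 2·37 = -71.0000; (r_i+r_j)·cross = 3·-71.0000 = -213.0000
edge 1: (2,3)→(3,0.5)  cross = 2·0.5 − 3·3 = -8.0000; (r_i+r_j)·cross = 5·-8.0000 = -40.0000
edge 2: (3,0.5)→(11.5,7.5)  cross = 3·7.5 − 11.5·0.5 = 16.7500; (r_i+r_j)·cross = 14.5·16.7500 = 242.8750
edge 3: (11.5,7.5)→(19.5,17.5)  cross = 11.5·17.5 − 19.5·7.5 = 55.0000; (r_i+r_j)·cross = 31·55.0000 = 1705.0000
edge 4: (19.5,17.5)→(19,20)  cross = 19.5·20 − 19·17.5 = 57.5000; (r_i+r_j)·cross = 38.5·57.5000 = 2213.7500
edge 5: (19,20)→(14,40)  cross = 19·40 − 14·20 = 480.0000; (r_i+r_j)·cross = 33·480.0000 = 15840.0000
edge 6: (14,40)→(6.5,39.5)  cross = 14·39.5 − 6.5·40 = 293.0000; (r_i+r_j)·cross = 20.5·293.0000 = 6006.5000
edge 7: (6.5,39.5)→(1,37)  cross = 6.5·37 − 1·39.5 = 201.0000; (r_i+r_j)·cross = 7.5·201.0000 = 1507.5000
Σcross = 1024.2500 → A = |Σcross|/2 = 512.1250 mm²
Σ(r_i+r_j)·cross = 27262.6250 → first moment M = |Σ|/6 = 4543.7708
R_c = M/A = 4543.7708/512.1250 = 8.8724 mm
θ = 218° = 3.804818 rad
V = θ·R_c·A = 3.804818·8.8724·512.1250 = 17288.220 mm³

Volume = 17288.220 mm³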